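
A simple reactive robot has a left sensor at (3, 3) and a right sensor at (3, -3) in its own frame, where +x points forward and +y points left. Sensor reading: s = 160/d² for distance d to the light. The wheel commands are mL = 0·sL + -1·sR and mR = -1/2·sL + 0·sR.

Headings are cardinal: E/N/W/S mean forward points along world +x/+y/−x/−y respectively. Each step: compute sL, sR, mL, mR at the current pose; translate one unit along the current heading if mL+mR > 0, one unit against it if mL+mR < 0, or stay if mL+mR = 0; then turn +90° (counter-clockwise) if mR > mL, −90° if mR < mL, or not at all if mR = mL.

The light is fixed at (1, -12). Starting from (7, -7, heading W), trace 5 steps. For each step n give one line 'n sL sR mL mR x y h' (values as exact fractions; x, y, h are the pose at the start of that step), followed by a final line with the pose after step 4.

0 160/13 160/73 -160/73 -80/13 7 -7 W
1 2 40/41 -40/41 -1 8 -7 N
2 160/149 160/101 -160/101 -80/149 8 -8 E
3 80/29 16/13 -16/13 -40/29 7 -8 N
4 160/117 160/81 -160/81 -80/117 7 -9 E
final 6 -9 N

n=0: pose=(7,-7,W); sL=160/13, sR=160/73; mL=-160/73, mR=-80/13; mL+mR=-7920/949 → advance -1; mR−mL=-3760/949 → turn -1·90°
n=1: pose=(8,-7,N); sL=2, sR=40/41; mL=-40/41, mR=-1; mL+mR=-81/41 → advance -1; mR−mL=-1/41 → turn -1·90°
n=2: pose=(8,-8,E); sL=160/149, sR=160/101; mL=-160/101, mR=-80/149; mL+mR=-31920/15049 → advance -1; mR−mL=15760/15049 → turn +1·90°
n=3: pose=(7,-8,N); sL=80/29, sR=16/13; mL=-16/13, mR=-40/29; mL+mR=-984/377 → advance -1; mR−mL=-56/377 → turn -1·90°
n=4: pose=(7,-9,E); sL=160/117, sR=160/81; mL=-160/81, mR=-80/117; mL+mR=-2800/1053 → advance -1; mR−mL=1360/1053 → turn +1·90°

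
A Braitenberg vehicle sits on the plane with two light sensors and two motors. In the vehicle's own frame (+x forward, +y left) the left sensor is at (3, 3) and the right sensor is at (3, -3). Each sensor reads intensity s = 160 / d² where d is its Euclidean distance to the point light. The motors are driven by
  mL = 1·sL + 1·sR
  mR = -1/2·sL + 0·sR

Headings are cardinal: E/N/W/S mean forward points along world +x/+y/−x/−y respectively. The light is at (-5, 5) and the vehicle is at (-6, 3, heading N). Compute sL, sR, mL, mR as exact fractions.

160/17 32 704/17 -80/17

left sensor world pos  = (-9, 6); dL² = 17
right sensor world pos = (-3, 6); dR² = 5
sL = 160/17 = 160/17
sR = 160/5 = 32
mL = 1·sL + 1·sR = 704/17
mR = -1/2·sL + 0·sR = -80/17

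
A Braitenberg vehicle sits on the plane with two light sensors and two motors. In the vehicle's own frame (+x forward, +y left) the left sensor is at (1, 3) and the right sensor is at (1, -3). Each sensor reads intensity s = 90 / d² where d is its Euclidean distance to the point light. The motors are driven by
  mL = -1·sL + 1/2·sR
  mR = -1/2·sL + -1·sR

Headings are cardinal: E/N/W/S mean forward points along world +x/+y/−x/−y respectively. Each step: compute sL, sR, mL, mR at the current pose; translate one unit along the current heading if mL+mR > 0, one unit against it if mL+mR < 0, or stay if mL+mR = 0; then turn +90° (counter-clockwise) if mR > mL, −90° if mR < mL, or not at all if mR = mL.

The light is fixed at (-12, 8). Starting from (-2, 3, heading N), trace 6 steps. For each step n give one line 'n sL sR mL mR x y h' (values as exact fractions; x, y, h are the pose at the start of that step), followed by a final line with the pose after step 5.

0 18/13 18/37 -549/481 -567/481 -2 3 N
1 9/13 45/101 -1233/2626 -2079/2626 -2 2 E
2 90/193 18/17 207/3281 -4239/3281 -3 2 S
3 45/64 45/34 -45/1088 -3645/2176 -3 3 W
4 18/13 18/37 -549/481 -567/481 -2 3 N
5 9/13 45/101 -1233/2626 -2079/2626 -2 2 E
final -3 2 S

n=0: pose=(-2,3,N); sL=18/13, sR=18/37; mL=-549/481, mR=-567/481; mL+mR=-1116/481 → advance -1; mR−mL=-18/481 → turn -1·90°
n=1: pose=(-2,2,E); sL=9/13, sR=45/101; mL=-1233/2626, mR=-2079/2626; mL+mR=-1656/1313 → advance -1; mR−mL=-423/1313 → turn -1·90°
n=2: pose=(-3,2,S); sL=90/193, sR=18/17; mL=207/3281, mR=-4239/3281; mL+mR=-4032/3281 → advance -1; mR−mL=-4446/3281 → turn -1·90°
n=3: pose=(-3,3,W); sL=45/64, sR=45/34; mL=-45/1088, mR=-3645/2176; mL+mR=-3735/2176 → advance -1; mR−mL=-3555/2176 → turn -1·90°
n=4: pose=(-2,3,N); sL=18/13, sR=18/37; mL=-549/481, mR=-567/481; mL+mR=-1116/481 → advance -1; mR−mL=-18/481 → turn -1·90°
n=5: pose=(-2,2,E); sL=9/13, sR=45/101; mL=-1233/2626, mR=-2079/2626; mL+mR=-1656/1313 → advance -1; mR−mL=-423/1313 → turn -1·90°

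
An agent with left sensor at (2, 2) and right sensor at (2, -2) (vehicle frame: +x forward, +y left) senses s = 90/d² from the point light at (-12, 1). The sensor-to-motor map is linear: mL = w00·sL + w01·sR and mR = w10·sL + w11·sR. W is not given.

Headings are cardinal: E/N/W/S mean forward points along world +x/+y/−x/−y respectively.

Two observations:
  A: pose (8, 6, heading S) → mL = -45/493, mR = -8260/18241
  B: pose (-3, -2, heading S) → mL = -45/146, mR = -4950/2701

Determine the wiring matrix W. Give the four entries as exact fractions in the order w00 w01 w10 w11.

-1/2 0 -1 -1

obs A: pose=(8,6,S) → sL=90/493, sR=10/37, mL=-45/493, mR=-8260/18241
obs B: pose=(-3,-2,S) → sL=45/73, sR=45/37, mL=-45/146, mR=-4950/2701
sensor matrix S = [[90/493, 10/37], [45/73, 45/37]]; det S = 73800/1331593
solve [mL_A; mL_B] = S·[w00; w01] and [mR_A; mR_B] = S·[w10; w11]:
  w00 = -1/2, w01 = 0, w10 = -1, w11 = -1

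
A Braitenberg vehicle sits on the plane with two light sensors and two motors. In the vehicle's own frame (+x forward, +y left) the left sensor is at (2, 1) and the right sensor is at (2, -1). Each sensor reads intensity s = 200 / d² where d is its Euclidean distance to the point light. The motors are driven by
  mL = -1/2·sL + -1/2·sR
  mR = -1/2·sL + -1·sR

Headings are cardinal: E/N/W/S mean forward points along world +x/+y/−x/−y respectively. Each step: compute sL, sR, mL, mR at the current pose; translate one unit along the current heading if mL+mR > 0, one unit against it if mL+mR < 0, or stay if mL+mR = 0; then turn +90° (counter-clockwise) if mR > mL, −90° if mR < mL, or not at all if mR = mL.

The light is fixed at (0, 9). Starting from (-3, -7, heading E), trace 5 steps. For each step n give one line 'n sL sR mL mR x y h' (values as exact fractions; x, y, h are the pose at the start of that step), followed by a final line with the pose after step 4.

0 100/113 20/29 -2580/3277 -3710/3277 -3 -7 E
1 200/333 200/349 -68200/116217 -101500/116217 -4 -7 S
2 50/73 25/29 -3275/4234 -2550/2117 -4 -6 W
3 40/37 200/173 -7160/6401 -10860/6401 -3 -6 N
4 100/113 20/29 -2580/3277 -3710/3277 -3 -7 E
final -4 -7 S

n=0: pose=(-3,-7,E); sL=100/113, sR=20/29; mL=-2580/3277, mR=-3710/3277; mL+mR=-6290/3277 → advance -1; mR−mL=-10/29 → turn -1·90°
n=1: pose=(-4,-7,S); sL=200/333, sR=200/349; mL=-68200/116217, mR=-101500/116217; mL+mR=-169700/116217 → advance -1; mR−mL=-100/349 → turn -1·90°
n=2: pose=(-4,-6,W); sL=50/73, sR=25/29; mL=-3275/4234, mR=-2550/2117; mL+mR=-8375/4234 → advance -1; mR−mL=-25/58 → turn -1·90°
n=3: pose=(-3,-6,N); sL=40/37, sR=200/173; mL=-7160/6401, mR=-10860/6401; mL+mR=-18020/6401 → advance -1; mR−mL=-100/173 → turn -1·90°
n=4: pose=(-3,-7,E); sL=100/113, sR=20/29; mL=-2580/3277, mR=-3710/3277; mL+mR=-6290/3277 → advance -1; mR−mL=-10/29 → turn -1·90°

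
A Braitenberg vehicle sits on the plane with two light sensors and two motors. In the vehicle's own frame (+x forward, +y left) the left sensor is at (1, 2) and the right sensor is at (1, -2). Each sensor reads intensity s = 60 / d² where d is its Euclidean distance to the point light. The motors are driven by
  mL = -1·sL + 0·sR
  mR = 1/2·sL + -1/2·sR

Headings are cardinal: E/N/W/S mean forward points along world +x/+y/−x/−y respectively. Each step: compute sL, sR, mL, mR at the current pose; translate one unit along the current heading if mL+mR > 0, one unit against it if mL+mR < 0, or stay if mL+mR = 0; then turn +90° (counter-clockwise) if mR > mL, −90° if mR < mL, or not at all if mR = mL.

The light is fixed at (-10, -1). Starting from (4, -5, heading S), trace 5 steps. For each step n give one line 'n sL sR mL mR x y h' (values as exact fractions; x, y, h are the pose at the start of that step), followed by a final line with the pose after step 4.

0 60/281 60/169 -60/281 -3360/47489 4 -5 S
1 30/113 6/25 -30/113 36/2825 4 -4 E
2 12/25 60/229 -12/25 624/5725 3 -4 N
3 1/3 15/37 -1/3 -4/111 3 -5 W
4 60/281 60/169 -60/281 -3360/47489 4 -5 S
final 4 -4 E

n=0: pose=(4,-5,S); sL=60/281, sR=60/169; mL=-60/281, mR=-3360/47489; mL+mR=-13500/47489 → advance -1; mR−mL=6780/47489 → turn +1·90°
n=1: pose=(4,-4,E); sL=30/113, sR=6/25; mL=-30/113, mR=36/2825; mL+mR=-714/2825 → advance -1; mR−mL=786/2825 → turn +1·90°
n=2: pose=(3,-4,N); sL=12/25, sR=60/229; mL=-12/25, mR=624/5725; mL+mR=-2124/5725 → advance -1; mR−mL=3372/5725 → turn +1·90°
n=3: pose=(3,-5,W); sL=1/3, sR=15/37; mL=-1/3, mR=-4/111; mL+mR=-41/111 → advance -1; mR−mL=11/37 → turn +1·90°
n=4: pose=(4,-5,S); sL=60/281, sR=60/169; mL=-60/281, mR=-3360/47489; mL+mR=-13500/47489 → advance -1; mR−mL=6780/47489 → turn +1·90°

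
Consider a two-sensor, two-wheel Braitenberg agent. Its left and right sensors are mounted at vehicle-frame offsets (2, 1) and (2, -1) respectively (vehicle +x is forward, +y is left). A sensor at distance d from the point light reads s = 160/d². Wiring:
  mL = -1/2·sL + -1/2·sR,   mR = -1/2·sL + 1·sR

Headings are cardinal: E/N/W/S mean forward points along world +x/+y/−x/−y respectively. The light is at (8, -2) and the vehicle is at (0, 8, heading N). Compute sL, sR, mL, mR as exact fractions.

left sensor world pos  = (-1, 10); dL² = 225
right sensor world pos = (1, 10); dR² = 193
sL = 160/225 = 32/45
sR = 160/193 = 160/193
mL = -1/2·sL + -1/2·sR = -6688/8685
mR = -1/2·sL + 1·sR = 4112/8685

32/45 160/193 -6688/8685 4112/8685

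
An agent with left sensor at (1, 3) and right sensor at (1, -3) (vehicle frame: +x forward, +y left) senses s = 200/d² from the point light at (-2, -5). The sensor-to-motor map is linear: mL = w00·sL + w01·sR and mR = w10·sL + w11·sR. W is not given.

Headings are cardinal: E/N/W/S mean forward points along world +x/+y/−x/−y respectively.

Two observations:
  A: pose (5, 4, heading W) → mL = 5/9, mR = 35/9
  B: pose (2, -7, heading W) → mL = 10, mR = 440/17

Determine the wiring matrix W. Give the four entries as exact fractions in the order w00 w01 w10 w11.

0 1/2 1 1

obs A: pose=(5,4,W) → sL=25/9, sR=10/9, mL=5/9, mR=35/9
obs B: pose=(2,-7,W) → sL=100/17, sR=20, mL=10, mR=440/17
sensor matrix S = [[25/9, 10/9], [100/17, 20]]; det S = 2500/51
solve [mL_A; mL_B] = S·[w00; w01] and [mR_A; mR_B] = S·[w10; w11]:
  w00 = 0, w01 = 1/2, w10 = 1, w11 = 1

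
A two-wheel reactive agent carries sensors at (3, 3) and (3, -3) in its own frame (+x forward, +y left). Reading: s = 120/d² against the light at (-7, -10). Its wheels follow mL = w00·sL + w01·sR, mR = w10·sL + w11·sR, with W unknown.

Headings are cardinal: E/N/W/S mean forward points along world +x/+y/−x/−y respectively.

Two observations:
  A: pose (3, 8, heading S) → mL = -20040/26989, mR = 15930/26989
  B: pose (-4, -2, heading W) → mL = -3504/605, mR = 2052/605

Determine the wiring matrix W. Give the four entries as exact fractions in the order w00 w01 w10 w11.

obs A: pose=(3,8,S) → sL=60/197, sR=60/137, mL=-20040/26989, mR=15930/26989
obs B: pose=(-4,-2,W) → sL=24/5, sR=120/121, mL=-3504/605, mR=2052/605
sensor matrix S = [[60/197, 60/137], [24/5, 120/121]]; det S = -5878656/3265669
solve [mL_A; mL_B] = S·[w00; w01] and [mR_A; mR_B] = S·[w10; w11]:
  w00 = -1, w01 = -1, w10 = 1/2, w11 = 1

-1 -1 1/2 1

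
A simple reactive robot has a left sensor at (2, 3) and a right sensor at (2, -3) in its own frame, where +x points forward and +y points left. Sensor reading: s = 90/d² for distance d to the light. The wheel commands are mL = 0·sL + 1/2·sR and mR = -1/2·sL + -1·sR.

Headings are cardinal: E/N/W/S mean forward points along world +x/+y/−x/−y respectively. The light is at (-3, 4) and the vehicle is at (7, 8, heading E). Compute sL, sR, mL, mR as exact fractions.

left sensor world pos  = (9, 11); dL² = 193
right sensor world pos = (9, 5); dR² = 145
sL = 90/193 = 90/193
sR = 90/145 = 18/29
mL = 0·sL + 1/2·sR = 9/29
mR = -1/2·sL + -1·sR = -4779/5597

90/193 18/29 9/29 -4779/5597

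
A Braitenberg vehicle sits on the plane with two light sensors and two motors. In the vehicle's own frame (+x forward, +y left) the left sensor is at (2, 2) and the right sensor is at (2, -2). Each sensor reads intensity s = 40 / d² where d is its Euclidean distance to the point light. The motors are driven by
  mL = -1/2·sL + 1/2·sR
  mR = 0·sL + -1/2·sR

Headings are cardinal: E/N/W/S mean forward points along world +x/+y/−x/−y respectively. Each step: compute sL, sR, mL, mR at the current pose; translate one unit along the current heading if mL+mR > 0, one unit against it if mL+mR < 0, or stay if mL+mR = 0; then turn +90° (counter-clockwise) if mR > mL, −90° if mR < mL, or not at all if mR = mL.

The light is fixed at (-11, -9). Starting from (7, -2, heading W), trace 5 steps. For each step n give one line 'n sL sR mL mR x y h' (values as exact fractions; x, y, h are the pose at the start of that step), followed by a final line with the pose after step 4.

n=0: pose=(7,-2,W); sL=40/281, sR=40/337; mL=-1120/94697, mR=-20/337; mL+mR=-20/281 → advance -1; mR−mL=-4500/94697 → turn -1·90°
n=1: pose=(8,-2,N); sL=4/37, sR=20/261; mL=-152/9657, mR=-10/261; mL+mR=-2/37 → advance -1; mR−mL=-218/9657 → turn -1·90°
n=2: pose=(8,-3,E); sL=8/101, sR=40/457; mL=192/46157, mR=-20/457; mL+mR=-4/101 → advance -1; mR−mL=-2212/46157 → turn -1·90°
n=3: pose=(7,-3,S); sL=5/52, sR=5/34; mL=45/1768, mR=-5/68; mL+mR=-5/104 → advance -1; mR−mL=-175/1768 → turn -1·90°
n=4: pose=(7,-2,W); sL=40/281, sR=40/337; mL=-1120/94697, mR=-20/337; mL+mR=-20/281 → advance -1; mR−mL=-4500/94697 → turn -1·90°

0 40/281 40/337 -1120/94697 -20/337 7 -2 W
1 4/37 20/261 -152/9657 -10/261 8 -2 N
2 8/101 40/457 192/46157 -20/457 8 -3 E
3 5/52 5/34 45/1768 -5/68 7 -3 S
4 40/281 40/337 -1120/94697 -20/337 7 -2 W
final 8 -2 N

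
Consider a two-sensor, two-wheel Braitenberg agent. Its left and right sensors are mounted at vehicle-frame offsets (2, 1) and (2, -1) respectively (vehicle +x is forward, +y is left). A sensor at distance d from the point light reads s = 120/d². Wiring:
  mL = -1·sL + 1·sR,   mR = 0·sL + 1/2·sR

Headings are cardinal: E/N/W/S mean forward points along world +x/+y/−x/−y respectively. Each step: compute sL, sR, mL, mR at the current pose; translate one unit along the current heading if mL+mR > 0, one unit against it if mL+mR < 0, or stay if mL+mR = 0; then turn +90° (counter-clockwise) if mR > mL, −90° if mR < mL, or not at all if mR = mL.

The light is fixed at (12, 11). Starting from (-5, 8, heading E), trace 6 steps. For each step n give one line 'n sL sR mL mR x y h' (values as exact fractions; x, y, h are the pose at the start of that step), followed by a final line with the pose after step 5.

0 120/229 120/241 -1440/55189 60/241 -5 8 E
1 12/29 60/113 384/3277 30/113 -4 8 N
2 40/111 24/65 64/7215 12/65 -4 9 W
3 15/34 6/17 -3/34 3/17 -5 9 S
4 120/229 120/241 -1440/55189 60/241 -5 8 E
5 12/29 60/113 384/3277 30/113 -4 8 N
final -4 9 W

n=0: pose=(-5,8,E); sL=120/229, sR=120/241; mL=-1440/55189, mR=60/241; mL+mR=12300/55189 → advance +1; mR−mL=15180/55189 → turn +1·90°
n=1: pose=(-4,8,N); sL=12/29, sR=60/113; mL=384/3277, mR=30/113; mL+mR=1254/3277 → advance +1; mR−mL=486/3277 → turn +1·90°
n=2: pose=(-4,9,W); sL=40/111, sR=24/65; mL=64/7215, mR=12/65; mL+mR=1396/7215 → advance +1; mR−mL=1268/7215 → turn +1·90°
n=3: pose=(-5,9,S); sL=15/34, sR=6/17; mL=-3/34, mR=3/17; mL+mR=3/34 → advance +1; mR−mL=9/34 → turn +1·90°
n=4: pose=(-5,8,E); sL=120/229, sR=120/241; mL=-1440/55189, mR=60/241; mL+mR=12300/55189 → advance +1; mR−mL=15180/55189 → turn +1·90°
n=5: pose=(-4,8,N); sL=12/29, sR=60/113; mL=384/3277, mR=30/113; mL+mR=1254/3277 → advance +1; mR−mL=486/3277 → turn +1·90°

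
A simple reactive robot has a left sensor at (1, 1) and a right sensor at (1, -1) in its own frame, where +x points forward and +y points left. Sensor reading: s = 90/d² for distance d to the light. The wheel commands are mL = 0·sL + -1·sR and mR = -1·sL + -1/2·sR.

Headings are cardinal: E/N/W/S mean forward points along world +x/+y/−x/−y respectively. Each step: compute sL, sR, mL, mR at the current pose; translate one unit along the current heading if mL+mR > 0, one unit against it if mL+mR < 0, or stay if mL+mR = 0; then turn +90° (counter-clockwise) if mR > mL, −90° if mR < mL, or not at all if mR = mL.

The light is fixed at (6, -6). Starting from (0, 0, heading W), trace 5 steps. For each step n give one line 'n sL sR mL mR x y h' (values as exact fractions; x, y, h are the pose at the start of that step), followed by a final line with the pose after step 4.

0 45/37 45/49 -45/49 -6075/3626 0 0 W
1 18/17 18/13 -18/13 -387/221 1 0 N
2 45/26 45/16 -45/16 -1305/416 1 -1 E
3 90/41 18/13 -18/13 -1539/533 0 -1 S
4 45/37 45/49 -45/49 -6075/3626 0 0 W
final 1 0 N

n=0: pose=(0,0,W); sL=45/37, sR=45/49; mL=-45/49, mR=-6075/3626; mL+mR=-9405/3626 → advance -1; mR−mL=-2745/3626 → turn -1·90°
n=1: pose=(1,0,N); sL=18/17, sR=18/13; mL=-18/13, mR=-387/221; mL+mR=-693/221 → advance -1; mR−mL=-81/221 → turn -1·90°
n=2: pose=(1,-1,E); sL=45/26, sR=45/16; mL=-45/16, mR=-1305/416; mL+mR=-2475/416 → advance -1; mR−mL=-135/416 → turn -1·90°
n=3: pose=(0,-1,S); sL=90/41, sR=18/13; mL=-18/13, mR=-1539/533; mL+mR=-2277/533 → advance -1; mR−mL=-801/533 → turn -1·90°
n=4: pose=(0,0,W); sL=45/37, sR=45/49; mL=-45/49, mR=-6075/3626; mL+mR=-9405/3626 → advance -1; mR−mL=-2745/3626 → turn -1·90°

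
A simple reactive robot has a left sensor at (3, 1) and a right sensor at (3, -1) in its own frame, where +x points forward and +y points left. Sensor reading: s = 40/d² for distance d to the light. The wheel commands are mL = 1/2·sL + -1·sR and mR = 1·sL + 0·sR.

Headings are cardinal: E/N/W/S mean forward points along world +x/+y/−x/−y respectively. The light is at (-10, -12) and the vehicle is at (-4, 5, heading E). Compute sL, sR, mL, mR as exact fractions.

8/81 40/337 -1892/27297 8/81

left sensor world pos  = (-1, 6); dL² = 405
right sensor world pos = (-1, 4); dR² = 337
sL = 40/405 = 8/81
sR = 40/337 = 40/337
mL = 1/2·sL + -1·sR = -1892/27297
mR = 1·sL + 0·sR = 8/81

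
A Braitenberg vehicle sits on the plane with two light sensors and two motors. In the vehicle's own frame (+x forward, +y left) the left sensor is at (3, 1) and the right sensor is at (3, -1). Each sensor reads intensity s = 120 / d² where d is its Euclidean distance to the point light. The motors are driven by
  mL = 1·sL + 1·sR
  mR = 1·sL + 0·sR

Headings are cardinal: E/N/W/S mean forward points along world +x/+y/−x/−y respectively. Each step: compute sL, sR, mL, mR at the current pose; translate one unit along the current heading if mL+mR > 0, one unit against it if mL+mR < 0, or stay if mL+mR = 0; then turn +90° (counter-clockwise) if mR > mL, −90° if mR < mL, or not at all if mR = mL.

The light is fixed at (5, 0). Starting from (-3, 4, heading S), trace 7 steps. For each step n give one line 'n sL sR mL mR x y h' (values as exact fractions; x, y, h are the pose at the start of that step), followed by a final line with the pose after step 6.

n=0: pose=(-3,4,S); sL=12/5, sR=60/41; mL=792/205, mR=12/5; mL+mR=1284/205 → advance +1; mR−mL=-60/41 → turn -1·90°
n=1: pose=(-3,3,W); sL=24/25, sR=120/137; mL=6288/3425, mR=24/25; mL+mR=9576/3425 → advance +1; mR−mL=-120/137 → turn -1·90°
n=2: pose=(-4,3,N); sL=15/17, sR=6/5; mL=177/85, mR=15/17; mL+mR=252/85 → advance +1; mR−mL=-6/5 → turn -1·90°
n=3: pose=(-4,4,E); sL=120/61, sR=8/3; mL=848/183, mR=120/61; mL+mR=1208/183 → advance +1; mR−mL=-8/3 → turn -1·90°
n=4: pose=(-3,4,S); sL=12/5, sR=60/41; mL=792/205, mR=12/5; mL+mR=1284/205 → advance +1; mR−mL=-60/41 → turn -1·90°
n=5: pose=(-3,3,W); sL=24/25, sR=120/137; mL=6288/3425, mR=24/25; mL+mR=9576/3425 → advance +1; mR−mL=-120/137 → turn -1·90°
n=6: pose=(-4,3,N); sL=15/17, sR=6/5; mL=177/85, mR=15/17; mL+mR=252/85 → advance +1; mR−mL=-6/5 → turn -1·90°

0 12/5 60/41 792/205 12/5 -3 4 S
1 24/25 120/137 6288/3425 24/25 -3 3 W
2 15/17 6/5 177/85 15/17 -4 3 N
3 120/61 8/3 848/183 120/61 -4 4 E
4 12/5 60/41 792/205 12/5 -3 4 S
5 24/25 120/137 6288/3425 24/25 -3 3 W
6 15/17 6/5 177/85 15/17 -4 3 N
final -4 4 E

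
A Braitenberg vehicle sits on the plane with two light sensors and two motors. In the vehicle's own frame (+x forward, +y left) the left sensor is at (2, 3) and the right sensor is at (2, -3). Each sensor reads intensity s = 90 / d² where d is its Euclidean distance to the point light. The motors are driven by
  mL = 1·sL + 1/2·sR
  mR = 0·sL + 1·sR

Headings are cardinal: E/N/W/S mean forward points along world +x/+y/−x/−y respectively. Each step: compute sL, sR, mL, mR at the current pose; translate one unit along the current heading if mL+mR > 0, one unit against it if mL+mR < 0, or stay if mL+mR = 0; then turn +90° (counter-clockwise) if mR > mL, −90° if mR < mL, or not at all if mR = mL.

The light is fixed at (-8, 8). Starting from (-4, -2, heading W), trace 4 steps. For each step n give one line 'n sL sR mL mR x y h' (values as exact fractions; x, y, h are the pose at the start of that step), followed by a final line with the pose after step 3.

0 90/173 90/53 12555/9169 90/53 -4 -2 W
1 1/2 5/8 13/16 5/8 -5 -2 S
2 90/197 18/13 2943/2561 18/13 -5 -3 W
3 45/97 9/17 2403/3298 9/17 -6 -3 S
final -6 -4 W

n=0: pose=(-4,-2,W); sL=90/173, sR=90/53; mL=12555/9169, mR=90/53; mL+mR=28125/9169 → advance +1; mR−mL=3015/9169 → turn +1·90°
n=1: pose=(-5,-2,S); sL=1/2, sR=5/8; mL=13/16, mR=5/8; mL+mR=23/16 → advance +1; mR−mL=-3/16 → turn -1·90°
n=2: pose=(-5,-3,W); sL=90/197, sR=18/13; mL=2943/2561, mR=18/13; mL+mR=6489/2561 → advance +1; mR−mL=603/2561 → turn +1·90°
n=3: pose=(-6,-3,S); sL=45/97, sR=9/17; mL=2403/3298, mR=9/17; mL+mR=4149/3298 → advance +1; mR−mL=-657/3298 → turn -1·90°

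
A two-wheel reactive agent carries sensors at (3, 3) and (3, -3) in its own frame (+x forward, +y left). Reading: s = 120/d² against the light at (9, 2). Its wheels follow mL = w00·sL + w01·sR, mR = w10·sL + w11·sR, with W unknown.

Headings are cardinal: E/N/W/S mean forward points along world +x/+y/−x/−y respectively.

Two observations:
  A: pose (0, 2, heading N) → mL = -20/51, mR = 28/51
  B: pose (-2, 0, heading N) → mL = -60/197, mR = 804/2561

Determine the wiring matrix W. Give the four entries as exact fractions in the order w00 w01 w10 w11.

obs A: pose=(0,2,N) → sL=40/51, sR=8/3, mL=-20/51, mR=28/51
obs B: pose=(-2,0,N) → sL=120/197, sR=24/13, mL=-60/197, mR=804/2561
sensor matrix S = [[40/51, 8/3], [120/197, 24/13]]; det S = -7680/43537
solve [mL_A; mL_B] = S·[w00; w01] and [mR_A; mR_B] = S·[w10; w11]:
  w00 = -1/2, w01 = 0, w10 = -1, w11 = 1/2

-1/2 0 -1 1/2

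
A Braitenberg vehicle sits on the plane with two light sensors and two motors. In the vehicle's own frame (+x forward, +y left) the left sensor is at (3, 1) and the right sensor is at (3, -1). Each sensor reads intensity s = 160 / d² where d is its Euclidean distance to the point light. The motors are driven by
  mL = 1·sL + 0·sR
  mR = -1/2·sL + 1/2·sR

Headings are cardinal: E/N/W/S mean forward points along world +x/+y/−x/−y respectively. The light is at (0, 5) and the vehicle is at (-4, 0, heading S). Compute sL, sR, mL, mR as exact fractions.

160/73 160/89 160/73 -1280/6497

left sensor world pos  = (-3, -3); dL² = 73
right sensor world pos = (-5, -3); dR² = 89
sL = 160/73 = 160/73
sR = 160/89 = 160/89
mL = 1·sL + 0·sR = 160/73
mR = -1/2·sL + 1/2·sR = -1280/6497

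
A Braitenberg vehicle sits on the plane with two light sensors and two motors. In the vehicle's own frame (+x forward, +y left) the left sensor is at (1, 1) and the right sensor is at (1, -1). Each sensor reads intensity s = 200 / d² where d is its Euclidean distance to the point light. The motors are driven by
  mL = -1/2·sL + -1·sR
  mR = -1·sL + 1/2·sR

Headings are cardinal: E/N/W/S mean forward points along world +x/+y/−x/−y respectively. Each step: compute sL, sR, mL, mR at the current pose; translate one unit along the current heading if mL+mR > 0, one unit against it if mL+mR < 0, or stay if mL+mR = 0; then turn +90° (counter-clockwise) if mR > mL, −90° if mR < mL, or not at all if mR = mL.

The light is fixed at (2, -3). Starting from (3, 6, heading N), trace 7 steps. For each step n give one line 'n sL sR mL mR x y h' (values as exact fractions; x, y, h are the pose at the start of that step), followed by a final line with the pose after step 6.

0 2 25/13 -38/13 -27/26 3 6 N
1 200/49 200/81 -17900/3969 -11300/3969 3 5 W
2 100/29 4 -166/29 -42/29 4 5 S
3 200/109 200/73 -29100/7957 -3700/7957 4 6 E
4 2 25/13 -38/13 -27/26 3 6 N
5 200/49 200/81 -17900/3969 -11300/3969 3 5 W
6 100/29 4 -166/29 -42/29 4 5 S
final 4 6 E

n=0: pose=(3,6,N); sL=2, sR=25/13; mL=-38/13, mR=-27/26; mL+mR=-103/26 → advance -1; mR−mL=49/26 → turn +1·90°
n=1: pose=(3,5,W); sL=200/49, sR=200/81; mL=-17900/3969, mR=-11300/3969; mL+mR=-29200/3969 → advance -1; mR−mL=2200/1323 → turn +1·90°
n=2: pose=(4,5,S); sL=100/29, sR=4; mL=-166/29, mR=-42/29; mL+mR=-208/29 → advance -1; mR−mL=124/29 → turn +1·90°
n=3: pose=(4,6,E); sL=200/109, sR=200/73; mL=-29100/7957, mR=-3700/7957; mL+mR=-32800/7957 → advance -1; mR−mL=25400/7957 → turn +1·90°
n=4: pose=(3,6,N); sL=2, sR=25/13; mL=-38/13, mR=-27/26; mL+mR=-103/26 → advance -1; mR−mL=49/26 → turn +1·90°
n=5: pose=(3,5,W); sL=200/49, sR=200/81; mL=-17900/3969, mR=-11300/3969; mL+mR=-29200/3969 → advance -1; mR−mL=2200/1323 → turn +1·90°
n=6: pose=(4,5,S); sL=100/29, sR=4; mL=-166/29, mR=-42/29; mL+mR=-208/29 → advance -1; mR−mL=124/29 → turn +1·90°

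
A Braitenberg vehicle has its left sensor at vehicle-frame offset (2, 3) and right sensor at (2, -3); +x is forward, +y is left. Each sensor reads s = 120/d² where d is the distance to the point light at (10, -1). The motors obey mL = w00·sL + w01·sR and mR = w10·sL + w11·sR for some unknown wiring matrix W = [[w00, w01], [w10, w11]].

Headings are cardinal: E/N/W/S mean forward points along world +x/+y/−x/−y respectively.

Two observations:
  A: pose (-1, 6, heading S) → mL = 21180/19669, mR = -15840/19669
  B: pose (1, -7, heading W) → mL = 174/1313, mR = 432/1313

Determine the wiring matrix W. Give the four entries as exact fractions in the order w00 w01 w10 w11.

obs A: pose=(-1,6,S) → sL=120/89, sR=120/221, mL=21180/19669, mR=-15840/19669
obs B: pose=(1,-7,W) → sL=60/101, sR=12/13, mL=174/1313, mR=432/1313
sensor matrix S = [[120/89, 120/221], [60/101, 12/13]]; det S = 1831680/1986569
solve [mL_A; mL_B] = S·[w00; w01] and [mR_A; mR_B] = S·[w10; w11]:
  w00 = 1, w01 = -1/2, w10 = -1, w11 = 1

1 -1/2 -1 1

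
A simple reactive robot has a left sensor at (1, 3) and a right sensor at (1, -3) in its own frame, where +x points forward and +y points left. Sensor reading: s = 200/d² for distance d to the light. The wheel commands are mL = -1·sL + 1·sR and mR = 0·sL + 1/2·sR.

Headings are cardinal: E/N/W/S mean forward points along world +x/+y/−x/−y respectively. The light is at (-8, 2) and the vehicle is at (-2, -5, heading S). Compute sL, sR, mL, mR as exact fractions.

40/29 200/73 2880/2117 100/73

left sensor world pos  = (1, -6); dL² = 145
right sensor world pos = (-5, -6); dR² = 73
sL = 200/145 = 40/29
sR = 200/73 = 200/73
mL = -1·sL + 1·sR = 2880/2117
mR = 0·sL + 1/2·sR = 100/73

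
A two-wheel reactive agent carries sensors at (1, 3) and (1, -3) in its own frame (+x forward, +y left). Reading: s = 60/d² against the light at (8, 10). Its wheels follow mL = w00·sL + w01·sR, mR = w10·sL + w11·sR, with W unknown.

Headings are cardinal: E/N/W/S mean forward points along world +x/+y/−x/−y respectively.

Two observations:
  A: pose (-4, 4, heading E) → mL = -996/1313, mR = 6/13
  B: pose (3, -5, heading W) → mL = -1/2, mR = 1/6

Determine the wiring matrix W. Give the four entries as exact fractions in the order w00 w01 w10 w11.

-1 -1 1 0

obs A: pose=(-4,4,E) → sL=6/13, sR=30/101, mL=-996/1313, mR=6/13
obs B: pose=(3,-5,W) → sL=1/6, sR=1/3, mL=-1/2, mR=1/6
sensor matrix S = [[6/13, 30/101], [1/6, 1/3]]; det S = 137/1313
solve [mL_A; mL_B] = S·[w00; w01] and [mR_A; mR_B] = S·[w10; w11]:
  w00 = -1, w01 = -1, w10 = 1, w11 = 0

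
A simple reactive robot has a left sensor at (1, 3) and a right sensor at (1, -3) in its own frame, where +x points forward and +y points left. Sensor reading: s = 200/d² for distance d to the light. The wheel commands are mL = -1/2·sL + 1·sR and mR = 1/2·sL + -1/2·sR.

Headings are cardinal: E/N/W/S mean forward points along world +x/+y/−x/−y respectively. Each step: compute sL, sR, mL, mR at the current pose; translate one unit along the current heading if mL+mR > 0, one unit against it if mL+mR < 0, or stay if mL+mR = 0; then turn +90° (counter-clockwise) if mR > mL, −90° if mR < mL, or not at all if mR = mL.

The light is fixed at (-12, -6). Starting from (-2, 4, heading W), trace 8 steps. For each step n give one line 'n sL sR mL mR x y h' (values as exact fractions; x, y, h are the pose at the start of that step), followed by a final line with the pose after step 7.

n=0: pose=(-2,4,W); sL=20/13, sR=4/5; mL=2/65, mR=24/65; mL+mR=2/5 → advance +1; mR−mL=22/65 → turn +1·90°
n=1: pose=(-3,4,S); sL=8/9, sR=200/117; mL=148/117, mR=-16/39; mL+mR=100/117 → advance +1; mR−mL=-196/117 → turn -1·90°
n=2: pose=(-3,3,W); sL=2, sR=25/26; mL=-1/26, mR=27/52; mL+mR=25/52 → advance +1; mR−mL=29/52 → turn +1·90°
n=3: pose=(-4,3,S); sL=40/37, sR=200/89; mL=5620/3293, mR=-1920/3293; mL+mR=100/89 → advance +1; mR−mL=-7540/3293 → turn -1·90°
n=4: pose=(-4,2,W); sL=100/37, sR=20/17; mL=-110/629, mR=480/629; mL+mR=10/17 → advance +1; mR−mL=590/629 → turn +1·90°
n=5: pose=(-5,2,S); sL=200/149, sR=40/13; mL=4660/1937, mR=-1680/1937; mL+mR=20/13 → advance +1; mR−mL=-6340/1937 → turn -1·90°
n=6: pose=(-5,1,W); sL=50/13, sR=25/17; mL=-100/221, mR=525/442; mL+mR=25/34 → advance +1; mR−mL=725/442 → turn +1·90°
n=7: pose=(-6,1,S); sL=200/117, sR=40/9; mL=140/39, mR=-160/117; mL+mR=20/9 → advance +1; mR−mL=-580/117 → turn -1·90°

0 20/13 4/5 2/65 24/65 -2 4 W
1 8/9 200/117 148/117 -16/39 -3 4 S
2 2 25/26 -1/26 27/52 -3 3 W
3 40/37 200/89 5620/3293 -1920/3293 -4 3 S
4 100/37 20/17 -110/629 480/629 -4 2 W
5 200/149 40/13 4660/1937 -1680/1937 -5 2 S
6 50/13 25/17 -100/221 525/442 -5 1 W
7 200/117 40/9 140/39 -160/117 -6 1 S
final -6 0 W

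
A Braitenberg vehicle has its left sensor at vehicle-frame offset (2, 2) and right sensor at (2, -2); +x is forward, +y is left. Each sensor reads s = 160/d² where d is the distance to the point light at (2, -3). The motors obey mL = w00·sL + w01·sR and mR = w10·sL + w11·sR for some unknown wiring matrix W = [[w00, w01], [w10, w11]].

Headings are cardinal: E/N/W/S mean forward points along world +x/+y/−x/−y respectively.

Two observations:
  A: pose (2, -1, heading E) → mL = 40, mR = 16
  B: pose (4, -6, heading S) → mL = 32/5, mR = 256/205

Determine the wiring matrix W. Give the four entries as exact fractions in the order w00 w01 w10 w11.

obs A: pose=(2,-1,E) → sL=8, sR=40, mL=40, mR=16
obs B: pose=(4,-6,S) → sL=160/41, sR=32/5, mL=32/5, mR=256/205
sensor matrix S = [[8, 40], [160/41, 32/5]]; det S = -21504/205
solve [mL_A; mL_B] = S·[w00; w01] and [mR_A; mR_B] = S·[w10; w11]:
  w00 = 0, w01 = 1, w10 = -1/2, w11 = 1/2

0 1 -1/2 1/2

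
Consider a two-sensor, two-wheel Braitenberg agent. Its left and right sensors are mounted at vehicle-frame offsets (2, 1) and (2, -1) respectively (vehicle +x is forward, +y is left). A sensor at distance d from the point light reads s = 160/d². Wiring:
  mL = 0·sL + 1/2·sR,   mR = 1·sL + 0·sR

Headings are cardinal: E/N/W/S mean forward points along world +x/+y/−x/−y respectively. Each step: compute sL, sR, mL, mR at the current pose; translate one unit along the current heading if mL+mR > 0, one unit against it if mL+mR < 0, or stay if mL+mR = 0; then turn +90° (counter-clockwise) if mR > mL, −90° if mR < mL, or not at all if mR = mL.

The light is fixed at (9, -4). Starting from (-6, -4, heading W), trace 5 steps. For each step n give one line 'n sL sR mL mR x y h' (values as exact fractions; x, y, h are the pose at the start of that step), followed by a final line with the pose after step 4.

0 16/29 16/29 8/29 16/29 -6 -4 W
1 160/229 160/293 80/293 160/229 -7 -4 S
2 40/49 4/5 2/5 40/49 -7 -5 E
3 160/257 160/197 80/197 160/257 -6 -5 N
4 16/29 16/29 8/29 16/29 -6 -4 W
final -7 -4 S

n=0: pose=(-6,-4,W); sL=16/29, sR=16/29; mL=8/29, mR=16/29; mL+mR=24/29 → advance +1; mR−mL=8/29 → turn +1·90°
n=1: pose=(-7,-4,S); sL=160/229, sR=160/293; mL=80/293, mR=160/229; mL+mR=65200/67097 → advance +1; mR−mL=28560/67097 → turn +1·90°
n=2: pose=(-7,-5,E); sL=40/49, sR=4/5; mL=2/5, mR=40/49; mL+mR=298/245 → advance +1; mR−mL=102/245 → turn +1·90°
n=3: pose=(-6,-5,N); sL=160/257, sR=160/197; mL=80/197, mR=160/257; mL+mR=52080/50629 → advance +1; mR−mL=10960/50629 → turn +1·90°
n=4: pose=(-6,-4,W); sL=16/29, sR=16/29; mL=8/29, mR=16/29; mL+mR=24/29 → advance +1; mR−mL=8/29 → turn +1·90°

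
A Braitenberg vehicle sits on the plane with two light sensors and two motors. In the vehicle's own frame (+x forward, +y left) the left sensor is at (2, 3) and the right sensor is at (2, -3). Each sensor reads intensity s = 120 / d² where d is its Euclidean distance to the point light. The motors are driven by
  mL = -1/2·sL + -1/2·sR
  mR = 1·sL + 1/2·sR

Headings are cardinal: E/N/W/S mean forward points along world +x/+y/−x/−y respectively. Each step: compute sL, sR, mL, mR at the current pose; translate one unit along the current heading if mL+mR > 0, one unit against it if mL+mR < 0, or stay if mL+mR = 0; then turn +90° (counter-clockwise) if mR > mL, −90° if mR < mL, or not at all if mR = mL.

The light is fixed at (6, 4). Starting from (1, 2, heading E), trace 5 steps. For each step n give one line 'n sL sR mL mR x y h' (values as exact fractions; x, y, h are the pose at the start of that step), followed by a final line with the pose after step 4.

0 12 60/17 -132/17 234/17 1 2 E
1 120/49 120 -3000/49 3060/49 2 2 N
2 30/13 3 -69/26 99/26 2 3 W
3 120/13 120/73 -5160/949 9540/949 1 3 S
4 12 60/17 -132/17 234/17 1 2 E
final 2 2 N

n=0: pose=(1,2,E); sL=12, sR=60/17; mL=-132/17, mR=234/17; mL+mR=6 → advance +1; mR−mL=366/17 → turn +1·90°
n=1: pose=(2,2,N); sL=120/49, sR=120; mL=-3000/49, mR=3060/49; mL+mR=60/49 → advance +1; mR−mL=6060/49 → turn +1·90°
n=2: pose=(2,3,W); sL=30/13, sR=3; mL=-69/26, mR=99/26; mL+mR=15/13 → advance +1; mR−mL=84/13 → turn +1·90°
n=3: pose=(1,3,S); sL=120/13, sR=120/73; mL=-5160/949, mR=9540/949; mL+mR=60/13 → advance +1; mR−mL=14700/949 → turn +1·90°
n=4: pose=(1,2,E); sL=12, sR=60/17; mL=-132/17, mR=234/17; mL+mR=6 → advance +1; mR−mL=366/17 → turn +1·90°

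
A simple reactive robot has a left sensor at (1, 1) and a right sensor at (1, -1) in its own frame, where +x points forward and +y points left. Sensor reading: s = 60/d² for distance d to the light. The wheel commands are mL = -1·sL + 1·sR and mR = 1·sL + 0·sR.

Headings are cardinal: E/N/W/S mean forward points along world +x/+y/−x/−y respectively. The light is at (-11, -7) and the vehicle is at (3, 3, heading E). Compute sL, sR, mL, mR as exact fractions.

30/173 10/51 200/8823 30/173

left sensor world pos  = (4, 4); dL² = 346
right sensor world pos = (4, 2); dR² = 306
sL = 60/346 = 30/173
sR = 60/306 = 10/51
mL = -1·sL + 1·sR = 200/8823
mR = 1·sL + 0·sR = 30/173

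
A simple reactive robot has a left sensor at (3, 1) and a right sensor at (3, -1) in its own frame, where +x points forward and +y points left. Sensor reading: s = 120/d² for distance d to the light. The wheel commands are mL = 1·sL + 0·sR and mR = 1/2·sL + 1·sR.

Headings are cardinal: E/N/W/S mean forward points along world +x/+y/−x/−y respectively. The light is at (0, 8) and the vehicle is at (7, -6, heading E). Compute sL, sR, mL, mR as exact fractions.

left sensor world pos  = (10, -5); dL² = 269
right sensor world pos = (10, -7); dR² = 325
sL = 120/269 = 120/269
sR = 120/325 = 24/65
mL = 1·sL + 0·sR = 120/269
mR = 1/2·sL + 1·sR = 10356/17485

120/269 24/65 120/269 10356/17485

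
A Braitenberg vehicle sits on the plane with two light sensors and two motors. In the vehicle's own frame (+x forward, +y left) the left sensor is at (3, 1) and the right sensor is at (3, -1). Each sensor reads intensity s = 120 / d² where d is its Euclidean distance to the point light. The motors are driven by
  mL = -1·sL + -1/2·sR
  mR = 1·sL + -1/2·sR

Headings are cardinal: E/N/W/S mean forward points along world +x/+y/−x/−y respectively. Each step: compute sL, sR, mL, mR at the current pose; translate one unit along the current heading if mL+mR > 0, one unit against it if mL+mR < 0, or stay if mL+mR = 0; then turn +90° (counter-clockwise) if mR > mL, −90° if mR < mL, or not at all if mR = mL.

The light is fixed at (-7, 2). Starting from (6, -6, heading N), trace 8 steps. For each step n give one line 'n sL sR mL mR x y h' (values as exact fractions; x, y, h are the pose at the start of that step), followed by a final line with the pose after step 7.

0 120/169 120/221 -2820/2873 1260/2873 6 -6 N
1 3/5 30/41 -198/205 48/205 6 -7 W
2 40/123 120/313 -19900/38499 5140/38499 7 -7 S
3 60/169 12/37 -3234/6253 1206/6253 7 -6 E
4 120/169 120/221 -2820/2873 1260/2873 6 -6 N
5 3/5 30/41 -198/205 48/205 6 -7 W
6 40/123 120/313 -19900/38499 5140/38499 7 -7 S
7 60/169 12/37 -3234/6253 1206/6253 7 -6 E
final 6 -6 N

n=0: pose=(6,-6,N); sL=120/169, sR=120/221; mL=-2820/2873, mR=1260/2873; mL+mR=-120/221 → advance -1; mR−mL=240/169 → turn +1·90°
n=1: pose=(6,-7,W); sL=3/5, sR=30/41; mL=-198/205, mR=48/205; mL+mR=-30/41 → advance -1; mR−mL=6/5 → turn +1·90°
n=2: pose=(7,-7,S); sL=40/123, sR=120/313; mL=-19900/38499, mR=5140/38499; mL+mR=-120/313 → advance -1; mR−mL=80/123 → turn +1·90°
n=3: pose=(7,-6,E); sL=60/169, sR=12/37; mL=-3234/6253, mR=1206/6253; mL+mR=-12/37 → advance -1; mR−mL=120/169 → turn +1·90°
n=4: pose=(6,-6,N); sL=120/169, sR=120/221; mL=-2820/2873, mR=1260/2873; mL+mR=-120/221 → advance -1; mR−mL=240/169 → turn +1·90°
n=5: pose=(6,-7,W); sL=3/5, sR=30/41; mL=-198/205, mR=48/205; mL+mR=-30/41 → advance -1; mR−mL=6/5 → turn +1·90°
n=6: pose=(7,-7,S); sL=40/123, sR=120/313; mL=-19900/38499, mR=5140/38499; mL+mR=-120/313 → advance -1; mR−mL=80/123 → turn +1·90°
n=7: pose=(7,-6,E); sL=60/169, sR=12/37; mL=-3234/6253, mR=1206/6253; mL+mR=-12/37 → advance -1; mR−mL=120/169 → turn +1·90°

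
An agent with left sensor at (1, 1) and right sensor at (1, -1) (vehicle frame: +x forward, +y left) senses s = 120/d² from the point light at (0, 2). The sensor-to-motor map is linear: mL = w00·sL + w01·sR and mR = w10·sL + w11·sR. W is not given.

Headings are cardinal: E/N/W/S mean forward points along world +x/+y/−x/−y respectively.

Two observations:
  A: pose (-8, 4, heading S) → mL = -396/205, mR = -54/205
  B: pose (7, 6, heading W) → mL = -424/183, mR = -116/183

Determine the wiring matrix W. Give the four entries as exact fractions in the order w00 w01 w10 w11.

obs A: pose=(-8,4,S) → sL=12/5, sR=60/41, mL=-396/205, mR=-54/205
obs B: pose=(7,6,W) → sL=8/3, sR=120/61, mL=-424/183, mR=-116/183
sensor matrix S = [[12/5, 60/41], [8/3, 120/61]]; det S = 2048/2501
solve [mL_A; mL_B] = S·[w00; w01] and [mR_A; mR_B] = S·[w10; w11]:
  w00 = -1/2, w01 = -1/2, w10 = 1/2, w11 = -1

-1/2 -1/2 1/2 -1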